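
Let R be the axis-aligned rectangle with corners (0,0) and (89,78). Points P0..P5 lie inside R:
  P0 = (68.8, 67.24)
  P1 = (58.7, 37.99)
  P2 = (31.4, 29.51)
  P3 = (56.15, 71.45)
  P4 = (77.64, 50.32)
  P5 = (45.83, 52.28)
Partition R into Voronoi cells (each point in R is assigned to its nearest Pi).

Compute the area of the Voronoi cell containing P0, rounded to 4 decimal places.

1. box [0,89]×[0,78]: [(0, 0) (89, 0) (89, 78) (0, 78)]
2. ⊥bis P0·P1 via (63.75,52.615): [(0, 74.6278) (89, 43.8962) (89, 78) (0, 78)]  |A|=1667.6812
3. ⊥bis P0·P2 via (50.1,48.375): [(36.2394, 62.1144) (89, 43.8962) (89, 78) (20.2136, 78)]  |A|=1446.0257
4. ⊥bis P0·P3 via (62.475,69.345): [(57.6125, 54.7343) (89, 43.8962) (89, 78) (65.3554, 78)]  |A|=810.271
5. ⊥bis P0·P4 via (73.22,58.78): [(57.6125, 54.7343) (62.3472, 53.0994) (89, 67.0244) (89, 78) (65.3554, 78)]  |A|=502.055
6. ⊥bis P0·P5 via (57.315,59.76): [(58.6188, 57.7581) (61.4515, 53.4087) (62.3472, 53.0994) (89, 67.0244) (89, 78) (65.3554, 78)]  |A|=495.5837
7. canonical 6-gon: [(58.6188, 57.7581) (61.4515, 53.4087) (62.3472, 53.0994) (89, 67.0244) (89, 78) (65.3554, 78)]
8. shoelace: 495.5837

Area of P0's cell: 495.5837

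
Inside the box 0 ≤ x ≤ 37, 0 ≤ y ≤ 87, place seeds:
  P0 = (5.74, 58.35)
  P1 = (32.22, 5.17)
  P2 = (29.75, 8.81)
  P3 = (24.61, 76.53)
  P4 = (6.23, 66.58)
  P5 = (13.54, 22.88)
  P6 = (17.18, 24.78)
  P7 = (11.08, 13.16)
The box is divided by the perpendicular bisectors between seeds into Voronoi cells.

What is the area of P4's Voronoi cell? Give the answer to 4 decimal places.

Area of P4's cell: 341.3993

1. box [0,37]×[0,87]: [(0, 0) (37, 0) (37, 87) (0, 87)]
2. ⊥bis P4·P0 via (5.985,62.465): [(0, 62.8213) (37, 60.6184) (37, 87) (0, 87)]  |A|=935.3645
3. ⊥bis P4·P1 via (19.225,35.875): [(0, 62.8213) (37, 60.6184) (37, 87) (0, 87)]  |A|=935.3645
4. ⊥bis P4·P2 via (17.99,37.695): [(0, 62.8213) (37, 60.6184) (37, 87) (0, 87)]  |A|=935.3645
5. ⊥bis P4·P3 via (15.42,71.555): [(0, 62.8213) (20.819, 61.5818) (7.0589, 87) (0, 87)]  |A|=341.3993
6. ⊥bis P4·P5 via (9.885,44.73): [(0, 62.8213) (20.819, 61.5818) (7.0589, 87) (0, 87)]  |A|=341.3993
7. ⊥bis P4·P6 via (11.705,45.68): [(0, 62.8213) (20.819, 61.5818) (7.0589, 87) (0, 87)]  |A|=341.3993
8. ⊥bis P4·P7 via (8.655,39.87): [(0, 62.8213) (20.819, 61.5818) (7.0589, 87) (0, 87)]  |A|=341.3993
9. canonical 4-gon: [(0, 62.8213) (20.819, 61.5818) (7.0589, 87) (0, 87)]
10. shoelace: 341.3993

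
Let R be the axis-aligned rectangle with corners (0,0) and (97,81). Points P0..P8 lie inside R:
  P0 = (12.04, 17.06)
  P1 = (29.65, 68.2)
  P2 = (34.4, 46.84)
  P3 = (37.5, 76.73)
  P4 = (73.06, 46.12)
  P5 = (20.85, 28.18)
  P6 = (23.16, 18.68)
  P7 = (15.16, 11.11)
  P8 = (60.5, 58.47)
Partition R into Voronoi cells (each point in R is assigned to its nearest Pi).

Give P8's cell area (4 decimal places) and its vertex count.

1. box [0,97]×[0,81]: [(0, 0) (97, 0) (97, 81) (0, 81)]
2. ⊥bis P8·P0 via (36.27,37.765): [(0, 80.2099) (68.5409, 0) (97, 0) (97, 81) (0, 81)]  |A|=5108.1692
3. ⊥bis P8·P1 via (45.075,63.335): [(36.8107, 37.1322) (68.5409, 0) (97, 0) (97, 81) (50.6465, 81)]  |A|=3982.7531
4. ⊥bis P8·P2 via (47.45,52.655): [(44.087, 60.2023) (70.9127, 0) (97, 0) (97, 81) (50.6465, 81)]  |A|=3410.2575
5. ⊥bis P8·P3 via (49,67.6): [(44.7198, 62.2087) (44.087, 60.2023) (70.9127, 0) (97, 0) (97, 81) (59.6384, 81)]  |A|=3325.7722
6. ⊥bis P8·P4 via (66.78,52.295): [(44.7198, 62.2087) (44.087, 60.2023) (53.5884, 38.8791) (95.0051, 81) (59.6384, 81)]  |A|=1018.4649
7. ⊥bis P8·P5 via (40.675,43.325): [(44.7198, 62.2087) (44.087, 60.2023) (53.5884, 38.8791) (95.0051, 81) (59.6384, 81)]  |A|=1018.4649
8. ⊥bis P8·P6 via (41.83,38.575): [(44.7198, 62.2087) (44.087, 60.2023) (53.5884, 38.8791) (95.0051, 81) (59.6384, 81)]  |A|=1018.4649
9. ⊥bis P8·P7 via (37.83,34.79): [(44.7198, 62.2087) (44.087, 60.2023) (53.5884, 38.8791) (95.0051, 81) (59.6384, 81)]  |A|=1018.4649
10. canonical 5-gon: [(44.7198, 62.2087) (44.087, 60.2023) (53.5884, 38.8791) (95.0051, 81) (59.6384, 81)]
11. shoelace: 1018.4649

Area of P8's cell: 1018.4649 (5 vertices)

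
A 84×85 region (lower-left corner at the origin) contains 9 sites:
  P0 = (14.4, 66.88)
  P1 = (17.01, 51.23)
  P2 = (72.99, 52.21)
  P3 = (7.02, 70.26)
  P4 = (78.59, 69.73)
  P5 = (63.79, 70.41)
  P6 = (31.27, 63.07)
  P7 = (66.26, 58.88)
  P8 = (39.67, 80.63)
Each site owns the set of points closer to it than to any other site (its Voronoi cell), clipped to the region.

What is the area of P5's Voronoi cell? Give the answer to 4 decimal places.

1. box [0,84]×[0,85]: [(0, 0) (84, 0) (84, 85) (0, 85)]
2. ⊥bis P5·P0 via (39.095,68.645): [(44.0012, 0) (84, 0) (84, 85) (37.9261, 85)]  |A|=3658.0911
3. ⊥bis P5·P1 via (40.4,60.82): [(39.4968, 63.0228) (65.3365, 0) (84, 0) (84, 85) (37.9261, 85)]  |A|=2985.7865
4. ⊥bis P5·P2 via (68.39,61.31): [(39.4968, 63.0228) (45.0388, 49.5061) (84, 69.2008) (84, 85) (37.9261, 85)]  |A|=1175.7332
5. ⊥bis P5·P3 via (35.405,70.335): [(39.4968, 63.0228) (45.0388, 49.5061) (84, 69.2008) (84, 85) (37.9261, 85)]  |A|=1175.7332
6. ⊥bis P5·P4 via (71.19,70.07): [(39.4968, 63.0228) (45.0388, 49.5061) (70.8445, 62.5507) (71.876, 85) (37.9261, 85)]  |A|=935.7223
7. ⊥bis P5·P6 via (47.53,66.74): [(50.7663, 52.4013) (70.8445, 62.5507) (71.876, 85) (43.4086, 85)]  |A|=684.1352
8. ⊥bis P5·P7 via (65.025,64.645): [(48.7879, 61.1666) (70.9995, 65.9249) (71.876, 85) (43.4086, 85)]  |A|=548.996
9. ⊥bis P5·P8 via (51.73,75.52): [(47.6967, 66.0012) (48.7879, 61.1666) (70.9995, 65.9249) (71.876, 85) (55.7468, 85)]  |A|=431.7903
10. canonical 5-gon: [(47.6967, 66.0012) (48.7879, 61.1666) (70.9995, 65.9249) (71.876, 85) (55.7468, 85)]
11. shoelace: 431.7903

Area of P5's cell: 431.7903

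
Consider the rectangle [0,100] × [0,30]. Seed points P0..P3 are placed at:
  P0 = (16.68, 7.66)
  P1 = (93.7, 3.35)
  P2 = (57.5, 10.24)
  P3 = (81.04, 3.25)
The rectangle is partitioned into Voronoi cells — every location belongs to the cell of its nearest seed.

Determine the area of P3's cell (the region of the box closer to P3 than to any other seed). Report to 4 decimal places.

1. box [0,100]×[0,30]: [(0, 0) (100, 0) (100, 30) (0, 30)]
2. ⊥bis P3·P0 via (48.86,5.455): [(48.4862, 0) (100, 0) (100, 30) (50.5418, 30)]  |A|=1514.5791
3. ⊥bis P3·P1 via (87.37,3.3): [(48.4862, 0) (87.3961, 0) (87.1591, 30) (50.5418, 30)]  |A|=1132.9066
4. ⊥bis P3·P2 via (69.27,6.745): [(67.2671, 0) (87.3961, 0) (87.1591, 30) (76.1754, 30)]  |A|=466.69
5. canonical 4-gon: [(67.2671, 0) (87.3961, 0) (87.1591, 30) (76.1754, 30)]
6. shoelace: 466.69

Area of P3's cell: 466.6900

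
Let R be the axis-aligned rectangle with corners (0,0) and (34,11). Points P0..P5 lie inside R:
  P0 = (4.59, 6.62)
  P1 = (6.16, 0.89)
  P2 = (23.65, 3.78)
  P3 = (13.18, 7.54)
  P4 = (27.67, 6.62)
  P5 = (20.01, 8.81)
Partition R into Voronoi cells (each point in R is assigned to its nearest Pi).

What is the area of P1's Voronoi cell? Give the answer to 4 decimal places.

Area of P1's cell: 43.1018

1. box [0,34]×[0,11]: [(0, 0) (34, 0) (34, 11) (0, 11)]
2. ⊥bis P1·P0 via (5.375,3.755): [(0, 2.2823) (0, 0) (34, 0) (34, 11) (31.8169, 11)]  |A|=235.3142
3. ⊥bis P1·P2 via (14.905,2.335): [(14.2677, 6.1916) (0, 2.2823) (0, 0) (15.2908, 0)]  |A|=63.6186
4. ⊥bis P1·P3 via (9.67,4.215): [(9.1309, 4.7841) (0, 2.2823) (0, 0) (13.6628, 0)]  |A|=43.1018
5. ⊥bis P1·P4 via (16.915,3.755): [(9.1309, 4.7841) (0, 2.2823) (0, 0) (13.6628, 0)]  |A|=43.1018
6. ⊥bis P1·P5 via (13.085,4.85): [(9.1309, 4.7841) (0, 2.2823) (0, 0) (13.6628, 0)]  |A|=43.1018
7. canonical 4-gon: [(9.1309, 4.7841) (0, 2.2823) (0, 0) (13.6628, 0)]
8. shoelace: 43.1018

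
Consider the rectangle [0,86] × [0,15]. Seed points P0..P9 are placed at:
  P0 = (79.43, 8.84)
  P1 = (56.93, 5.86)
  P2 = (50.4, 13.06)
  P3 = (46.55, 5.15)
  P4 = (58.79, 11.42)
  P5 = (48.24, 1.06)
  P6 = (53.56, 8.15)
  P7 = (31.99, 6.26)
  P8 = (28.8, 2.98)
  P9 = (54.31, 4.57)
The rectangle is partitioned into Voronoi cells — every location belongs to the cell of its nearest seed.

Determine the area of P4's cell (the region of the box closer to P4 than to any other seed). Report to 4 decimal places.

1. box [0,86]×[0,15]: [(0, 0) (86, 0) (86, 15) (0, 15)]
2. ⊥bis P4·P0 via (69.11,10.13): [(0, 0) (67.8438, 0) (69.7188, 15) (0, 15)]  |A|=1031.7188
3. ⊥bis P4·P1 via (57.86,8.64): [(68.4797, 5.0874) (69.7188, 15) (38.8484, 15)]  |A|=153.0032
4. ⊥bis P4·P2 via (54.595,12.24): [(54.1349, 9.8862) (68.4797, 5.0874) (69.7188, 15) (55.1345, 15)]  |A|=111.3609
5. ⊥bis P4·P3 via (52.67,8.285): [(54.1349, 9.8862) (68.4797, 5.0874) (69.7188, 15) (55.1345, 15)]  |A|=111.3609
6. ⊥bis P4·P5 via (53.515,6.24): [(54.1349, 9.8862) (68.4797, 5.0874) (69.7188, 15) (55.1345, 15)]  |A|=111.3609
7. ⊥bis P4·P6 via (56.175,9.785): [(54.6057, 12.2949) (56.6346, 9.0499) (68.4797, 5.0874) (69.7188, 15) (55.1345, 15)]  |A|=108.1536
8. ⊥bis P4·P7 via (45.39,8.84): [(54.6057, 12.2949) (56.6346, 9.0499) (68.4797, 5.0874) (69.7188, 15) (55.1345, 15)]  |A|=108.1536
9. ⊥bis P4·P8 via (43.795,7.2): [(54.6057, 12.2949) (56.6346, 9.0499) (68.4797, 5.0874) (69.7188, 15) (55.1345, 15)]  |A|=108.1536
10. ⊥bis P4·P9 via (56.55,7.995): [(54.6057, 12.2949) (56.6346, 9.0499) (68.4797, 5.0874) (69.7188, 15) (55.1345, 15)]  |A|=108.1536
11. canonical 5-gon: [(54.6057, 12.2949) (56.6346, 9.0499) (68.4797, 5.0874) (69.7188, 15) (55.1345, 15)]
12. shoelace: 108.1536

Area of P4's cell: 108.1536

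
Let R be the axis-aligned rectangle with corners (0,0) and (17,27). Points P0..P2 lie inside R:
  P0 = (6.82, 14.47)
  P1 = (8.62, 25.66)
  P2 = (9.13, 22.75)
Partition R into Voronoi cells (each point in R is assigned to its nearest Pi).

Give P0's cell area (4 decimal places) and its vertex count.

Area of P0's cell: 313.8801 (4 vertices)

1. box [0,17]×[0,27]: [(0, 0) (17, 0) (17, 27) (0, 27)]
2. ⊥bis P0·P1 via (7.72,20.065): [(0, 21.3068) (0, 0) (17, 0) (17, 18.5722)]  |A|=338.972
3. ⊥bis P0·P2 via (7.975,18.61): [(0, 20.8349) (0, 0) (17, 0) (17, 16.0922)]  |A|=313.8801
4. canonical 4-gon: [(0, 20.8349) (0, 0) (17, 0) (17, 16.0922)]
5. shoelace: 313.8801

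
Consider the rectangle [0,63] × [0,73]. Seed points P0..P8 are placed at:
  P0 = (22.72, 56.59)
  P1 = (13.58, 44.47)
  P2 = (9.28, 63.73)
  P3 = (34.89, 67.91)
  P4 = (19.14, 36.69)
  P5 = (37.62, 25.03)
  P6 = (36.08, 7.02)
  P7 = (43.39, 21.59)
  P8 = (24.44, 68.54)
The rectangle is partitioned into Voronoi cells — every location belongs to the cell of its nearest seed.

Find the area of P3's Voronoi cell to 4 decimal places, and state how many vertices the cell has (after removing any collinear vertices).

1. box [0,63]×[0,73]: [(0, 0) (63, 0) (63, 73) (0, 73)]
2. ⊥bis P3·P0 via (28.805,62.25): [(63, 25.4874) (63, 73) (18.8058, 73)]  |A|=1049.8912
3. ⊥bis P3·P1 via (24.235,56.19): [(63, 25.4874) (63, 73) (18.8058, 73)]  |A|=1049.8912
4. ⊥bis P3·P2 via (22.085,65.82): [(21.3616, 70.2524) (63, 25.4874) (63, 73) (20.9131, 73)]  |A|=1046.9961
5. ⊥bis P3·P4 via (27.015,52.3): [(21.3616, 70.2524) (47.8252, 41.8016) (63, 34.1461) (63, 73) (20.9131, 73)]  |A|=981.2987
6. ⊥bis P3·P5 via (36.255,46.47): [(21.3616, 70.2524) (43.0788, 46.9044) (63, 48.1727) (63, 73) (20.9131, 73)]  |A|=821.0356
7. ⊥bis P3·P6 via (35.485,37.465): [(21.3616, 70.2524) (43.0788, 46.9044) (63, 48.1727) (63, 73) (20.9131, 73)]  |A|=821.0356
8. ⊥bis P3·P7 via (39.14,44.75): [(21.3616, 70.2524) (43.0788, 46.9044) (55.0252, 47.665) (63, 49.1285) (63, 73) (20.9131, 73)]  |A|=817.2248
9. ⊥bis P3·P8 via (29.665,68.225): [(29.2744, 61.7454) (43.0788, 46.9044) (55.0252, 47.665) (63, 49.1285) (63, 73) (29.9529, 73)]  |A|=757.392
10. canonical 6-gon: [(29.2744, 61.7454) (43.0788, 46.9044) (55.0252, 47.665) (63, 49.1285) (63, 73) (29.9529, 73)]
11. shoelace: 757.392

Area of P3's cell: 757.3920 (6 vertices)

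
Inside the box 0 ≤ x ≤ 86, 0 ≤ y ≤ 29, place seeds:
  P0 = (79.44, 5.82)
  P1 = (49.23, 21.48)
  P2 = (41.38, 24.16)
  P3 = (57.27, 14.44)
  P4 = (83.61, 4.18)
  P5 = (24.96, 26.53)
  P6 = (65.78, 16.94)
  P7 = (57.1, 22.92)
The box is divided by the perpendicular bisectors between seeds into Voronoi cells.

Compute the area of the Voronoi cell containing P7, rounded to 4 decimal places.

1. box [0,86]×[0,29]: [(0, 0) (86, 0) (86, 29) (0, 29)]
2. ⊥bis P7·P0 via (68.27,14.37): [(0, 0) (57.2706, 0) (79.4684, 29) (0, 29)]  |A|=1982.7157
3. ⊥bis P7·P1 via (53.165,22.2): [(57.227, 0) (57.2706, 0) (79.4684, 29) (51.9208, 29)]  |A|=400.0728
4. ⊥bis P7·P2 via (49.24,23.54): [(57.227, 0) (57.2706, 0) (79.4684, 29) (51.9208, 29)]  |A|=400.0728
5. ⊥bis P7·P3 via (57.185,18.68): [(53.8214, 18.6126) (71.7932, 18.9729) (79.4684, 29) (51.9208, 29)]  |A|=231.7951
6. ⊥bis P7·P4 via (70.355,13.55): [(53.8214, 18.6126) (71.7932, 18.9729) (79.4684, 29) (51.9208, 29)]  |A|=231.7951
7. ⊥bis P7·P5 via (41.03,24.725): [(53.8214, 18.6126) (71.7932, 18.9729) (79.4684, 29) (51.9208, 29)]  |A|=231.7951
8. ⊥bis P7·P6 via (61.44,19.93): [(53.8214, 18.6126) (60.6264, 18.749) (67.6887, 29) (51.9208, 29)]  |A|=116.2911
9. canonical 4-gon: [(53.8214, 18.6126) (60.6264, 18.749) (67.6887, 29) (51.9208, 29)]
10. shoelace: 116.2911

Area of P7's cell: 116.2911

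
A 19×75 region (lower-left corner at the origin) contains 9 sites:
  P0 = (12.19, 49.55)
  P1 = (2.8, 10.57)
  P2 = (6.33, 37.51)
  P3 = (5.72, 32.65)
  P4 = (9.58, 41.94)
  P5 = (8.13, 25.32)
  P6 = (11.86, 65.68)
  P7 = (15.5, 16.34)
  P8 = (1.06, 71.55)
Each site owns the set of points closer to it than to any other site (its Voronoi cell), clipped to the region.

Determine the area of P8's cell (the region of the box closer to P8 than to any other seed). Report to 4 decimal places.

1. box [0,19]×[0,75]: [(0, 0) (19, 0) (19, 75) (0, 75)]
2. ⊥bis P8·P0 via (6.625,60.55): [(0, 57.1984) (19, 66.8106) (19, 75) (0, 75)]  |A|=246.9147
3. ⊥bis P8·P1 via (1.93,41.06): [(0, 57.1984) (19, 66.8106) (19, 75) (0, 75)]  |A|=246.9147
4. ⊥bis P8·P2 via (3.695,54.53): [(0, 57.1984) (19, 66.8106) (19, 75) (0, 75)]  |A|=246.9147
5. ⊥bis P8·P3 via (3.39,52.1): [(0, 57.1984) (19, 66.8106) (19, 75) (0, 75)]  |A|=246.9147
6. ⊥bis P8·P4 via (5.32,56.745): [(0, 57.1984) (19, 66.8106) (19, 75) (0, 75)]  |A|=246.9147
7. ⊥bis P8·P5 via (4.595,48.435): [(0, 57.1984) (19, 66.8106) (19, 75) (0, 75)]  |A|=246.9147
8. ⊥bis P8·P6 via (6.46,68.615): [(0, 57.1984) (0.3515, 57.3762) (9.9304, 75) (0, 75)]  |A|=90.6341
9. ⊥bis P8·P7 via (8.28,43.945): [(0, 57.1984) (0.3515, 57.3762) (9.9304, 75) (0, 75)]  |A|=90.6341
10. canonical 4-gon: [(0, 57.1984) (0.3515, 57.3762) (9.9304, 75) (0, 75)]
11. shoelace: 90.6341

Area of P8's cell: 90.6341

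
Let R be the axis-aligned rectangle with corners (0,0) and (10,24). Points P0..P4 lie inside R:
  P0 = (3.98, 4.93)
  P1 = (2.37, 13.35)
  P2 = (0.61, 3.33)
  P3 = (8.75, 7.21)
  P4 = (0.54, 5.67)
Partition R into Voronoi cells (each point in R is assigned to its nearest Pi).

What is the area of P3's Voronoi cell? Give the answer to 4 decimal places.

Area of P3's cell: 42.5341

1. box [0,10]×[0,24]: [(0, 0) (10, 0) (10, 24) (0, 24)]
2. ⊥bis P3·P0 via (6.365,6.07): [(0, 19.3863) (9.2664, 0) (10, 0) (10, 24) (0, 24)]  |A|=150.1798
3. ⊥bis P3·P1 via (5.56,10.28): [(4.7533, 9.4418) (9.2664, 0) (10, 0) (10, 14.8936)]  |A|=42.5341
4. ⊥bis P3·P2 via (4.68,5.27): [(4.7533, 9.4418) (9.2664, 0) (10, 0) (10, 14.8936)]  |A|=42.5341
5. ⊥bis P3·P4 via (4.645,6.44): [(4.7533, 9.4418) (9.2664, 0) (10, 0) (10, 14.8936)]  |A|=42.5341
6. canonical 4-gon: [(4.7533, 9.4418) (9.2664, 0) (10, 0) (10, 14.8936)]
7. shoelace: 42.5341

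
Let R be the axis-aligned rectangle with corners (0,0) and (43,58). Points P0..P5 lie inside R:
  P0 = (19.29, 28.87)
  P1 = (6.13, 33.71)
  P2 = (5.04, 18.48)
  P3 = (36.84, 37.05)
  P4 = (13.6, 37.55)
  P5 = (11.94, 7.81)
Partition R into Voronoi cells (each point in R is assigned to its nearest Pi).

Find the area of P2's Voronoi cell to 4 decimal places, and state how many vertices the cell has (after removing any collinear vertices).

1. box [0,43]×[0,58]: [(0, 0) (43, 0) (43, 58) (0, 58)]
2. ⊥bis P2·P0 via (12.165,23.675): [(0, 40.3594) (0, 0) (29.427, 0)]  |A|=593.8282
3. ⊥bis P2·P1 via (5.585,26.095): [(10.6656, 25.7314) (0, 26.4947) (0, 0) (29.427, 0)]  |A|=519.8901
4. ⊥bis P2·P3 via (20.94,27.765): [(10.6656, 25.7314) (0, 26.4947) (0, 0) (29.427, 0)]  |A|=519.8901
5. ⊥bis P2·P4 via (9.32,28.015): [(10.6656, 25.7314) (0, 26.4947) (0, 0) (29.427, 0)]  |A|=519.8901
6. ⊥bis P2·P5 via (8.49,13.145): [(16.205, 18.1341) (10.6656, 25.7314) (0, 26.4947) (0, 7.6547)]  |A|=191.0517
7. canonical 4-gon: [(16.205, 18.1341) (10.6656, 25.7314) (0, 26.4947) (0, 7.6547)]
8. shoelace: 191.0517

Area of P2's cell: 191.0517 (4 vertices)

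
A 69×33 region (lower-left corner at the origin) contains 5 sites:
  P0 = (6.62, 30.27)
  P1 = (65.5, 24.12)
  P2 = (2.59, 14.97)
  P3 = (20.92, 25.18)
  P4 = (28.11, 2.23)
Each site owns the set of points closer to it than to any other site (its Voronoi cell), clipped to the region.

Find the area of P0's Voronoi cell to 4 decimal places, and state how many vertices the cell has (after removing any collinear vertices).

1. box [0,69]×[0,33]: [(0, 0) (69, 0) (69, 33) (0, 33)]
2. ⊥bis P0·P1 via (36.06,27.195): [(0, 0) (33.2195, 0) (36.6663, 33) (0, 33)]  |A|=1153.116
3. ⊥bis P0·P2 via (4.605,22.62): [(0, 23.833) (34.7527, 14.6791) (36.6663, 33) (0, 33)]  |A|=495.1695
4. ⊥bis P0·P3 via (13.77,27.725): [(0, 23.833) (11.3231, 20.8505) (15.6476, 33) (0, 33)]  |A|=146.955
5. ⊥bis P0·P4 via (17.365,16.25): [(0, 23.833) (11.3231, 20.8505) (15.6476, 33) (0, 33)]  |A|=146.955
6. canonical 4-gon: [(0, 23.833) (11.3231, 20.8505) (15.6476, 33) (0, 33)]
7. shoelace: 146.955

Area of P0's cell: 146.9550 (4 vertices)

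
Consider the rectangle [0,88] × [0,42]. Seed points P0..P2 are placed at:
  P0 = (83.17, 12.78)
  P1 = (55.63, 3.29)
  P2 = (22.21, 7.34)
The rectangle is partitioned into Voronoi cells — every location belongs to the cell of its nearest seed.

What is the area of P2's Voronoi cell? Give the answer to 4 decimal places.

1. box [0,88]×[0,42]: [(0, 0) (88, 0) (88, 42) (0, 42)]
2. ⊥bis P2·P0 via (52.69,10.06): [(0, 0) (53.5877, 0) (49.8397, 42) (0, 42)]  |A|=2171.9765
3. ⊥bis P2·P1 via (38.92,5.315): [(0, 0) (38.2759, 0) (43.3657, 42) (0, 42)]  |A|=1714.473
4. canonical 4-gon: [(0, 0) (38.2759, 0) (43.3657, 42) (0, 42)]
5. shoelace: 1714.473

Area of P2's cell: 1714.4730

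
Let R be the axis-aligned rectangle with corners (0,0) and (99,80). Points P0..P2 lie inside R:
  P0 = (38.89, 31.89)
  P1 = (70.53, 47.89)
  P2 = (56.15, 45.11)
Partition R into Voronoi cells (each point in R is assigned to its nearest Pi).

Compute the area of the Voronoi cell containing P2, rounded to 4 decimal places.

Area of P2's cell: 1477.1561

1. box [0,99]×[0,80]: [(0, 0) (99, 0) (99, 80) (0, 80)]
2. ⊥bis P2·P0 via (47.52,38.5): [(77.0084, 0) (99, 0) (99, 80) (15.7338, 80)]  |A|=4210.3119
3. ⊥bis P2·P1 via (63.34,46.5): [(70.7499, 8.1711) (56.8636, 80) (15.7338, 80)]  |A|=1477.1561
4. canonical 3-gon: [(70.7499, 8.1711) (56.8636, 80) (15.7338, 80)]
5. shoelace: 1477.1561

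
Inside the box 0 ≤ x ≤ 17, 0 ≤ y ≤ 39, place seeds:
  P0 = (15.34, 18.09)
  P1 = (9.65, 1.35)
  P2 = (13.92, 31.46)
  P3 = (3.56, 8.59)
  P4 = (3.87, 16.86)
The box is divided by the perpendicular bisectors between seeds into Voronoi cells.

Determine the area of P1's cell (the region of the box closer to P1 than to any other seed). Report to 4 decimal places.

1. box [0,17]×[0,39]: [(0, 0) (17, 0) (17, 39) (0, 39)]
2. ⊥bis P1·P0 via (12.495,9.72): [(0, 13.9671) (0, 0) (17, 0) (17, 8.1887)]  |A|=188.3246
3. ⊥bis P1·P2 via (11.785,16.405): [(0, 13.9671) (0, 0) (17, 0) (17, 8.1887)]  |A|=188.3246
4. ⊥bis P1·P3 via (6.605,4.97): [(12.3219, 9.7788) (0.6965, 0) (17, 0) (17, 8.1887)]  |A|=98.8685
5. ⊥bis P1·P4 via (6.76,9.105): [(12.3219, 9.7788) (0.6965, 0) (17, 0) (17, 8.1887)]  |A|=98.8685
6. canonical 4-gon: [(12.3219, 9.7788) (0.6965, 0) (17, 0) (17, 8.1887)]
7. shoelace: 98.8685

Area of P1's cell: 98.8685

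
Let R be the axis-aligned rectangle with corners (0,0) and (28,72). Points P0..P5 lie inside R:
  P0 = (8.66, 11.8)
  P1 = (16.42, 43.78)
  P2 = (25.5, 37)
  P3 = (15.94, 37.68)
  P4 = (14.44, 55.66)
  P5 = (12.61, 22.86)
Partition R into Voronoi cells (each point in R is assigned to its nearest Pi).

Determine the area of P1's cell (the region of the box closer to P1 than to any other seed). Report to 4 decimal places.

1. box [0,28]×[0,72]: [(0, 0) (28, 0) (28, 72) (0, 72)]
2. ⊥bis P1·P0 via (12.54,27.79): [(0, 30.8329) (28, 24.0386) (28, 72) (0, 72)]  |A|=1247.7996
3. ⊥bis P1·P2 via (20.96,40.39): [(0, 30.8329) (11.7032, 27.993) (28, 49.8182) (28, 72) (0, 72)]  |A|=1037.7377
4. ⊥bis P1·P3 via (16.18,40.73): [(0, 42.0032) (20.9345, 40.3559) (28, 49.8182) (28, 72) (0, 72)]  |A|=835.3648
5. ⊥bis P1·P4 via (15.43,49.72): [(0, 47.1483) (0, 42.0032) (20.9345, 40.3559) (28, 49.8182) (28, 51.815)]  |A|=204.8515
6. ⊥bis P1·P5 via (14.515,33.32): [(0, 47.1483) (0, 42.0032) (20.9345, 40.3559) (28, 49.8182) (28, 51.815)]  |A|=204.8515
7. canonical 5-gon: [(0, 47.1483) (0, 42.0032) (20.9345, 40.3559) (28, 49.8182) (28, 51.815)]
8. shoelace: 204.8515

Area of P1's cell: 204.8515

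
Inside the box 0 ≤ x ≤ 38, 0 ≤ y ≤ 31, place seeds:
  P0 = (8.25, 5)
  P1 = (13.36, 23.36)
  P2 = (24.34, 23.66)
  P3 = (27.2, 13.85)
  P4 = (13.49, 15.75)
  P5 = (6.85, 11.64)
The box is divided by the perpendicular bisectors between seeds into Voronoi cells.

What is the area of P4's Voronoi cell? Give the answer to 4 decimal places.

1. box [0,38]×[0,31]: [(0, 0) (38, 0) (38, 31) (0, 31)]
2. ⊥bis P4·P0 via (10.87,10.375): [(0, 15.6735) (32.1546, 0) (38, 0) (38, 31) (0, 31)]  |A|=926.0126
3. ⊥bis P4·P1 via (13.425,19.555): [(0, 19.3257) (0, 15.6735) (32.1546, 0) (38, 0) (38, 19.9748)]  |A|=494.7216
4. ⊥bis P4·P2 via (18.915,19.705): [(18.9555, 19.6495) (0, 19.3257) (0, 15.6735) (32.1546, 0) (33.2806, 0)]  |A|=258.1492
5. ⊥bis P4·P3 via (20.345,14.8): [(20.6878, 17.2733) (18.9555, 19.6495) (0, 19.3257) (0, 15.6735) (19.171, 6.3287)]  |A|=172.5749
6. ⊥bis P4·P5 via (10.17,13.695): [(20.6878, 17.2733) (18.9555, 19.6495) (6.6148, 19.4387) (12.8105, 9.4291) (19.171, 6.3287)]  |A|=115.7262
7. canonical 5-gon: [(20.6878, 17.2733) (18.9555, 19.6495) (6.6148, 19.4387) (12.8105, 9.4291) (19.171, 6.3287)]
8. shoelace: 115.7262

Area of P4's cell: 115.7262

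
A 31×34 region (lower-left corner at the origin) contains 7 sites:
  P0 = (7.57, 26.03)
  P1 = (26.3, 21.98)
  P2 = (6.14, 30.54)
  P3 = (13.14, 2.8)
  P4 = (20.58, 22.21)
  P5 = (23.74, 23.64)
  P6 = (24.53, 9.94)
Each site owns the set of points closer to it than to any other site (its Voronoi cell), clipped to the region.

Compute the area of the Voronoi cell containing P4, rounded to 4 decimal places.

Area of P4's cell: 134.3937

1. box [0,31]×[0,34]: [(0, 0) (31, 0) (31, 34) (0, 34)]
2. ⊥bis P4·P0 via (14.075,24.12): [(6.9929, 0) (31, 0) (31, 34) (16.976, 34)]  |A|=646.5296
3. ⊥bis P4·P1 via (23.44,22.095): [(6.9929, 0) (22.5516, 0) (23.9187, 34) (16.976, 34)]  |A|=382.5241
4. ⊥bis P4·P2 via (13.36,26.375): [(16.1646, 31.2368) (6.9929, 0) (22.5516, 0) (23.9187, 34) (17.7586, 34)]  |A|=381.4427
5. ⊥bis P4·P3 via (16.86,12.505): [(16.1646, 31.2368) (11.2913, 14.6395) (22.9604, 10.1667) (23.9187, 34) (17.7586, 34)]  |A|=207.3251
6. ⊥bis P4·P5 via (22.16,22.925): [(17.4166, 33.407) (16.1646, 31.2368) (11.2913, 14.6395) (22.9604, 10.1667) (23.3662, 20.2596)]  |A|=160.9913
7. ⊥bis P4·P6 via (22.555,16.075): [(17.4166, 33.407) (16.1646, 31.2368) (11.2913, 14.6395) (14.3975, 13.4489) (23.2064, 16.2847) (23.3662, 20.2596)]  |A|=134.3937
8. canonical 6-gon: [(17.4166, 33.407) (16.1646, 31.2368) (11.2913, 14.6395) (14.3975, 13.4489) (23.2064, 16.2847) (23.3662, 20.2596)]
9. shoelace: 134.3937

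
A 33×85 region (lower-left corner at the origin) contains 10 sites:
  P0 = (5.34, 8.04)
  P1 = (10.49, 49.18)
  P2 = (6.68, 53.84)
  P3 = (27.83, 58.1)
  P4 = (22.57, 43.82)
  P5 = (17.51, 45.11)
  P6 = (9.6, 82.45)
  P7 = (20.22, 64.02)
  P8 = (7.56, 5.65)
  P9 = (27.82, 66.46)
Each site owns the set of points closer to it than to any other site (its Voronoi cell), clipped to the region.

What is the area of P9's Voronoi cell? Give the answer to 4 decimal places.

1. box [0,33]×[0,85]: [(0, 0) (33, 0) (33, 85) (0, 85)]
2. ⊥bis P9·P0 via (16.58,37.25): [(0, 43.63) (33, 30.9316) (33, 85) (0, 85)]  |A|=1574.7341
3. ⊥bis P9·P1 via (19.155,57.82): [(0, 77.0304) (33, 43.9349) (33, 85) (0, 85)]  |A|=809.0715
4. ⊥bis P9·P2 via (17.25,60.15): [(17.874, 59.1047) (33, 43.9349) (33, 85) (2.4152, 85)]  |A|=706.5757
5. ⊥bis P9·P3 via (27.825,62.28): [(15.9869, 62.2658) (33, 62.2862) (33, 85) (2.4152, 85)]  |A|=540.8757
6. ⊥bis P9·P4 via (25.195,55.14): [(15.9869, 62.2658) (33, 62.2862) (33, 85) (2.4152, 85)]  |A|=540.8757
7. ⊥bis P9·P5 via (22.665,55.785): [(15.9869, 62.2658) (33, 62.2862) (33, 85) (2.4152, 85)]  |A|=540.8757
8. ⊥bis P9·P6 via (18.71,74.455): [(12.7586, 67.6736) (15.9869, 62.2658) (33, 62.2862) (33, 85) (27.9644, 85)]  |A|=319.5386
9. ⊥bis P9·P7 via (24.02,65.24): [(20.4317, 76.4168) (24.9714, 62.2766) (33, 62.2862) (33, 85) (27.9644, 85)]  |A|=221.133
10. ⊥bis P9·P8 via (17.69,36.055): [(20.4317, 76.4168) (24.9714, 62.2766) (33, 62.2862) (33, 85) (27.9644, 85)]  |A|=221.133
11. canonical 5-gon: [(20.4317, 76.4168) (24.9714, 62.2766) (33, 62.2862) (33, 85) (27.9644, 85)]
12. shoelace: 221.133

Area of P9's cell: 221.1330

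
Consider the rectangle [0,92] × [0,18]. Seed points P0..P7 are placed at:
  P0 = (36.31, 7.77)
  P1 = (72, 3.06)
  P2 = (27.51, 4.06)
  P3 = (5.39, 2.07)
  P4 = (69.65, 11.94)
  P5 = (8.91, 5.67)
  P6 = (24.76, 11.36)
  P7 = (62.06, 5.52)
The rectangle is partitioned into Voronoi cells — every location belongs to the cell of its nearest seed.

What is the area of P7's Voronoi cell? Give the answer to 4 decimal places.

Area of P7's cell: 268.0682

1. box [0,92]×[0,18]: [(0, 0) (92, 0) (92, 18) (0, 18)]
2. ⊥bis P7·P0 via (49.185,6.645): [(48.6044, 0) (92, 0) (92, 18) (50.1772, 18)]  |A|=766.966
3. ⊥bis P7·P1 via (67.03,4.29): [(48.6044, 0) (65.9683, 0) (70.423, 18) (50.1772, 18)]  |A|=338.4878
4. ⊥bis P7·P2 via (44.785,4.79): [(48.6044, 0) (65.9683, 0) (70.423, 18) (50.1772, 18)]  |A|=338.4878
5. ⊥bis P7·P3 via (33.725,3.795): [(48.6044, 0) (65.9683, 0) (70.423, 18) (50.1772, 18)]  |A|=338.4878
6. ⊥bis P7·P4 via (65.855,8.73): [(48.6044, 0) (65.9683, 0) (67.6141, 6.6503) (58.014, 18) (50.1772, 18)]  |A|=268.0682
7. ⊥bis P7·P5 via (35.485,5.595): [(48.6044, 0) (65.9683, 0) (67.6141, 6.6503) (58.014, 18) (50.1772, 18)]  |A|=268.0682
8. ⊥bis P7·P6 via (43.41,8.44): [(48.6044, 0) (65.9683, 0) (67.6141, 6.6503) (58.014, 18) (50.1772, 18)]  |A|=268.0682
9. canonical 5-gon: [(48.6044, 0) (65.9683, 0) (67.6141, 6.6503) (58.014, 18) (50.1772, 18)]
10. shoelace: 268.0682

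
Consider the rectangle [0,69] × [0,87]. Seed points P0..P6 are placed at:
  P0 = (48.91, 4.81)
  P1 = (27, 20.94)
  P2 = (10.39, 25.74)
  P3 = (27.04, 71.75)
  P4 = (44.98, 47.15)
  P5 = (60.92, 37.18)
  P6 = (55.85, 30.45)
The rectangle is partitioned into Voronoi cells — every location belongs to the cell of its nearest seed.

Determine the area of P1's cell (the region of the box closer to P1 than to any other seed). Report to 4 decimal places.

1. box [0,69]×[0,87]: [(0, 0) (69, 0) (69, 87) (0, 87)]
2. ⊥bis P1·P0 via (37.955,12.875): [(0, 0) (28.4765, 0) (69, 55.0446) (69, 87) (0, 87)]  |A|=4887.6999
3. ⊥bis P1·P2 via (18.695,23.34): [(11.9501, 0) (28.4765, 0) (69, 55.0446) (69, 87) (37.0916, 87)]  |A|=2754.3827
4. ⊥bis P1·P3 via (27.02,46.345): [(25.3434, 46.3463) (11.9501, 0) (28.4765, 0) (62.5748, 46.317)]  |A|=1245.6905
5. ⊥bis P1·P4 via (35.99,34.045): [(24.1381, 42.1754) (11.9501, 0) (28.4765, 0) (47.6511, 26.0455)]  |A|=809.348
6. ⊥bis P1·P5 via (43.96,29.06): [(44.3039, 28.3417) (24.1381, 42.1754) (11.9501, 0) (28.4765, 0) (46.289, 24.1954)]  |A|=804.688
7. ⊥bis P1·P6 via (41.425,25.695): [(39.4564, 31.6671) (24.1381, 42.1754) (11.9501, 0) (28.4765, 0) (43.2708, 20.0956)]  |A|=772.6571
8. canonical 5-gon: [(39.4564, 31.6671) (24.1381, 42.1754) (11.9501, 0) (28.4765, 0) (43.2708, 20.0956)]
9. shoelace: 772.6571

Area of P1's cell: 772.6571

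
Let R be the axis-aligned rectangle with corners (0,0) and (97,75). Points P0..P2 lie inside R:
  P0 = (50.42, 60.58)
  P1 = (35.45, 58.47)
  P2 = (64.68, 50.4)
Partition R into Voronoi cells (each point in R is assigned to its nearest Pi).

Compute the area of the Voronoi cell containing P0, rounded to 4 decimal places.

1. box [0,97]×[0,75]: [(0, 0) (97, 0) (97, 75) (0, 75)]
2. ⊥bis P0·P1 via (42.935,59.525): [(51.325, 0) (97, 0) (97, 75) (40.7538, 75)]  |A|=3822.0456
3. ⊥bis P0·P2 via (57.55,55.49): [(45.8197, 39.0584) (71.4779, 75) (40.7538, 75)]  |A|=552.136
4. canonical 3-gon: [(45.8197, 39.0584) (71.4779, 75) (40.7538, 75)]
5. shoelace: 552.136

Area of P0's cell: 552.1360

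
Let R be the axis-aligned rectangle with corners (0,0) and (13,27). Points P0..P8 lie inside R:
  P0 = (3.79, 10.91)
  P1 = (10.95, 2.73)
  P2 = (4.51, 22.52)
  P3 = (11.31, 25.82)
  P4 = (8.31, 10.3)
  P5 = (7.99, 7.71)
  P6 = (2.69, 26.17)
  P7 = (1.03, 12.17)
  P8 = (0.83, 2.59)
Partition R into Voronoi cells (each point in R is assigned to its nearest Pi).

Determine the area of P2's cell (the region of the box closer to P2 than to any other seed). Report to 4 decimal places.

1. box [0,13]×[0,27]: [(0, 0) (13, 0) (13, 27) (0, 27)]
2. ⊥bis P2·P0 via (4.15,16.715): [(0, 16.9724) (13, 16.1662) (13, 27) (0, 27)]  |A|=135.5996
3. ⊥bis P2·P1 via (7.73,12.625): [(0, 16.9724) (13, 16.1662) (13, 27) (0, 27)]  |A|=135.5996
4. ⊥bis P2·P3 via (7.91,24.17): [(0, 16.9724) (11.7568, 16.2433) (6.5366, 27) (0, 27)]  |A|=94.1028
5. ⊥bis P2·P4 via (6.41,16.41): [(0, 16.9724) (6.852, 16.5474) (10.9854, 17.8328) (6.5366, 27) (0, 27)]  |A|=90.3219
6. ⊥bis P2·P5 via (6.25,15.115): [(0, 16.9724) (6.852, 16.5474) (10.9854, 17.8328) (6.5366, 27) (0, 27)]  |A|=90.3219
7. ⊥bis P2·P6 via (3.6,24.345): [(0, 22.5499) (0, 16.9724) (6.852, 16.5474) (10.9854, 17.8328) (7.0019, 26.0413)]  |A|=71.6091
8. ⊥bis P2·P7 via (2.77,17.345): [(0, 22.5499) (0, 18.2764) (4.7554, 16.6775) (6.852, 16.5474) (10.9854, 17.8328) (7.0019, 26.0413)]  |A|=68.5086
9. ⊥bis P2·P8 via (2.67,12.555): [(0, 22.5499) (0, 18.2764) (4.7554, 16.6775) (6.852, 16.5474) (10.9854, 17.8328) (7.0019, 26.0413)]  |A|=68.5086
10. canonical 6-gon: [(0, 22.5499) (0, 18.2764) (4.7554, 16.6775) (6.852, 16.5474) (10.9854, 17.8328) (7.0019, 26.0413)]
11. shoelace: 68.5086

Area of P2's cell: 68.5086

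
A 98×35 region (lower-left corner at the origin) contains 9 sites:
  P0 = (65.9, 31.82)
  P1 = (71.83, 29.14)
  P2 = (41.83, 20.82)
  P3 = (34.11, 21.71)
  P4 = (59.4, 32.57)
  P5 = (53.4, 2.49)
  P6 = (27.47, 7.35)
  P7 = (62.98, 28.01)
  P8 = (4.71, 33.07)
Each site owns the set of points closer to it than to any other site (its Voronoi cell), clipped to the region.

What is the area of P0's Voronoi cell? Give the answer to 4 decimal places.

Area of P0's cell: 39.4582

1. box [0,98]×[0,35]: [(0, 0) (98, 0) (98, 35) (0, 35)]
2. ⊥bis P0·P1 via (68.865,30.48): [(0, 0) (55.0899, 0) (70.9078, 35) (0, 35)]  |A|=2204.959
3. ⊥bis P0·P2 via (53.865,26.32): [(60.4615, 11.8857) (70.9078, 35) (49.8982, 35)]  |A|=242.8106
4. ⊥bis P0·P3 via (50.005,26.765): [(60.4615, 11.8857) (70.9078, 35) (49.8982, 35)]  |A|=242.8106
5. ⊥bis P0·P4 via (62.65,32.195): [(60.3378, 12.1563) (60.4615, 11.8857) (70.9078, 35) (62.9737, 35)]  |A|=93.4648
6. ⊥bis P0·P5 via (59.65,17.155): [(60.8553, 16.6413) (62.3272, 16.014) (70.9078, 35) (62.9737, 35)]  |A|=89.4941
7. ⊥bis P0·P6 via (46.685,19.585): [(60.8553, 16.6413) (62.3272, 16.014) (70.9078, 35) (62.9737, 35)]  |A|=89.4941
8. ⊥bis P0·P7 via (64.44,29.915): [(62.5537, 31.3606) (67.537, 27.5415) (70.9078, 35) (62.9737, 35)]  |A|=39.4582
9. ⊥bis P0·P8 via (35.305,32.445): [(62.5537, 31.3606) (67.537, 27.5415) (70.9078, 35) (62.9737, 35)]  |A|=39.4582
10. canonical 4-gon: [(62.5537, 31.3606) (67.537, 27.5415) (70.9078, 35) (62.9737, 35)]
11. shoelace: 39.4582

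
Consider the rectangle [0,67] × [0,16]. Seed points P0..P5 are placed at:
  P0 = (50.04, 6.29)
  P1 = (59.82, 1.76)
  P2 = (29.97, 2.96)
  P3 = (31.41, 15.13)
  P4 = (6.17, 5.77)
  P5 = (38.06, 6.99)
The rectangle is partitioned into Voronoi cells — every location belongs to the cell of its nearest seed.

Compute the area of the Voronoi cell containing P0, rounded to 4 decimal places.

1. box [0,67]×[0,16]: [(0, 0) (67, 0) (67, 16) (0, 16)]
2. ⊥bis P0·P1 via (54.93,4.025): [(0, 0) (53.0657, 0) (60.4767, 16) (0, 16)]  |A|=908.3389
3. ⊥bis P0·P2 via (40.005,4.625): [(40.7724, 0) (53.0657, 0) (60.4767, 16) (38.1177, 16)]  |A|=277.2185
4. ⊥bis P0·P3 via (40.725,10.71): [(39.4435, 8.0093) (40.7724, 0) (53.0657, 0) (60.4767, 16) (43.2351, 16)]  |A|=256.7724
5. ⊥bis P0·P4 via (28.105,6.03): [(39.4435, 8.0093) (40.7724, 0) (53.0657, 0) (60.4767, 16) (43.2351, 16)]  |A|=256.7724
6. ⊥bis P0·P5 via (44.05,6.64): [(43.662, 0) (53.0657, 0) (60.4767, 16) (44.5969, 16)]  |A|=202.2674
7. canonical 4-gon: [(43.662, 0) (53.0657, 0) (60.4767, 16) (44.5969, 16)]
8. shoelace: 202.2674

Area of P0's cell: 202.2674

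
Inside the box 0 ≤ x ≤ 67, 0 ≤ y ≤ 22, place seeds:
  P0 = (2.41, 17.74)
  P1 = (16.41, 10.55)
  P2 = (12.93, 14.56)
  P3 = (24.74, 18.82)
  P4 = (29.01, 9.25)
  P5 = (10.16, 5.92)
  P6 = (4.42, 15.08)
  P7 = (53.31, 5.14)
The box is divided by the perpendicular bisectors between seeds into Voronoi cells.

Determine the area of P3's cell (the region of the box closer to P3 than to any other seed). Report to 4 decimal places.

Area of P3's cell: 142.0452

1. box [0,67]×[0,22]: [(0, 0) (67, 0) (67, 22) (0, 22)]
2. ⊥bis P3·P0 via (13.575,18.28): [(14.4591, 0) (67, 0) (67, 22) (13.3951, 22)]  |A|=1167.6038
3. ⊥bis P3·P1 via (20.575,14.685): [(13.3993, 21.9128) (35.1542, 0) (67, 0) (67, 22) (13.3951, 22)]  |A|=940.8603
4. ⊥bis P3·P2 via (18.835,16.69): [(18.978, 16.2936) (35.1542, 0) (67, 0) (67, 22) (16.9196, 22)]  |A|=930.5726
5. ⊥bis P3·P4 via (26.875,14.035): [(18.978, 16.2936) (22.9562, 12.2865) (44.7263, 22) (16.9196, 22)]  |A|=142.2768
6. ⊥bis P3·P5 via (17.45,12.37): [(18.978, 16.2936) (22.9562, 12.2865) (44.7263, 22) (16.9196, 22)]  |A|=142.2768
7. ⊥bis P3·P6 via (14.58,16.95): [(18.978, 16.2936) (22.9562, 12.2865) (44.7263, 22) (16.9196, 22)]  |A|=142.2768
8. ⊥bis P3·P7 via (39.025,11.98): [(18.978, 16.2936) (22.9562, 12.2865) (43.5773, 21.4874) (43.8228, 22) (16.9196, 22)]  |A|=142.0452
9. canonical 5-gon: [(18.978, 16.2936) (22.9562, 12.2865) (43.5773, 21.4874) (43.8228, 22) (16.9196, 22)]
10. shoelace: 142.0452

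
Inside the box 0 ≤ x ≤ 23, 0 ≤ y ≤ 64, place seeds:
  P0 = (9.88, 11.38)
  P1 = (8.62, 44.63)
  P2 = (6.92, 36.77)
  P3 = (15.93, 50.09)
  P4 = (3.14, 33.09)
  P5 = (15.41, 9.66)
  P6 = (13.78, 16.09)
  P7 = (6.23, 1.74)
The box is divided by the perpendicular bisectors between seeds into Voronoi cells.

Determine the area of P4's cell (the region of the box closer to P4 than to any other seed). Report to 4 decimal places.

Area of P4's cell: 129.5429

1. box [0,23]×[0,64]: [(0, 0) (23, 0) (23, 64) (0, 64)]
2. ⊥bis P4·P0 via (6.51,22.235): [(0, 20.2139) (23, 27.3544) (23, 64) (0, 64)]  |A|=924.964
3. ⊥bis P4·P1 via (5.88,38.86): [(0, 41.6522) (0, 20.2139) (23, 27.3544) (23, 30.7302)]  |A|=285.3623
4. ⊥bis P4·P2 via (5.03,34.93): [(0, 40.0967) (0, 20.2139) (14.8642, 24.8286)]  |A|=147.7703
5. ⊥bis P4·P3 via (9.535,41.59): [(0, 40.0967) (0, 20.2139) (14.8642, 24.8286)]  |A|=147.7703
6. ⊥bis P4·P5 via (9.275,21.375): [(0, 40.0967) (0, 20.2139) (14.8642, 24.8286)]  |A|=147.7703
7. ⊥bis P4·P6 via (8.46,24.59): [(12.5838, 27.171) (0, 40.0967) (0, 20.2139) (2.9132, 21.1183)]  |A|=129.5429
8. ⊥bis P4·P7 via (4.685,17.415): [(12.5838, 27.171) (0, 40.0967) (0, 20.2139) (2.9132, 21.1183)]  |A|=129.5429
9. canonical 4-gon: [(12.5838, 27.171) (0, 40.0967) (0, 20.2139) (2.9132, 21.1183)]
10. shoelace: 129.5429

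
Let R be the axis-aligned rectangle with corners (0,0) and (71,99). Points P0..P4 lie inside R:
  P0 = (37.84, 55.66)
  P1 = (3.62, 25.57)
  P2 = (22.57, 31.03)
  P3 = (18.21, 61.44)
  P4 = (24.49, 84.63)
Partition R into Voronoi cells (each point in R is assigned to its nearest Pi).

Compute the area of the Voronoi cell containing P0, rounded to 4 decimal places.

1. box [0,71]×[0,99]: [(0, 0) (71, 0) (71, 99) (0, 99)]
2. ⊥bis P0·P1 via (20.73,40.615): [(0, 64.1903) (56.4432, 0) (71, 0) (71, 99) (0, 99)]  |A|=5217.4475
3. ⊥bis P0·P2 via (30.205,43.345): [(0, 64.1903) (4.0963, 59.5318) (71, 18.0531) (71, 99) (0, 99)]  |A|=4180.2419
4. ⊥bis P0·P3 via (28.025,58.55): [(24.5756, 46.8351) (71, 18.0531) (71, 99) (39.9354, 99)]  |A|=2689.1976
5. ⊥bis P0·P4 via (31.165,70.145): [(31.4821, 70.2911) (24.5756, 46.8351) (71, 18.0531) (71, 88.5018)]  |A|=2035.8504
6. canonical 4-gon: [(31.4821, 70.2911) (24.5756, 46.8351) (71, 18.0531) (71, 88.5018)]
7. shoelace: 2035.8504

Area of P0's cell: 2035.8504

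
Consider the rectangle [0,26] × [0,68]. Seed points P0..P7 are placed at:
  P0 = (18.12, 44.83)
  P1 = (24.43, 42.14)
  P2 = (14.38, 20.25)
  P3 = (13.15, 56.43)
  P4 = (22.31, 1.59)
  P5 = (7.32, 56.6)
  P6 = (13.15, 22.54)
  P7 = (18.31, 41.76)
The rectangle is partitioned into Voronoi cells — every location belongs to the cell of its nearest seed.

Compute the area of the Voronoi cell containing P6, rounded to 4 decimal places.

1. box [0,26]×[0,68]: [(0, 0) (26, 0) (26, 68) (0, 68)]
2. ⊥bis P6·P0 via (15.635,33.685): [(0, 37.1711) (0, 0) (26, 0) (26, 31.3739)]  |A|=891.0857
3. ⊥bis P6·P1 via (18.79,32.34): [(16.9703, 33.3873) (0, 37.1711) (0, 0) (26, 0) (26, 28.1906)]  |A|=876.7133
4. ⊥bis P6·P2 via (13.765,21.395): [(16.9703, 33.3873) (0, 37.1711) (0, 14.0016) (26, 27.9666) (26, 28.1906)]  |A|=331.1266
5. ⊥bis P6·P3 via (13.15,39.485): [(16.9703, 33.3873) (0, 37.1711) (0, 14.0016) (26, 27.9666) (26, 28.1906)]  |A|=331.1266
6. ⊥bis P6·P4 via (17.73,12.065): [(16.9703, 33.3873) (0, 37.1711) (0, 14.0016) (26, 27.9666) (26, 28.1906)]  |A|=331.1266
7. ⊥bis P6·P5 via (10.235,39.57): [(16.9703, 33.3873) (0, 37.1711) (0, 14.0016) (26, 27.9666) (26, 28.1906)]  |A|=331.1266
8. ⊥bis P6·P7 via (15.73,32.15): [(22.0844, 30.444) (0, 36.373) (0, 14.0016) (26, 27.9666) (26, 28.1906)]  |A|=307.0156
9. canonical 5-gon: [(22.0844, 30.444) (0, 36.373) (0, 14.0016) (26, 27.9666) (26, 28.1906)]
10. shoelace: 307.0156

Area of P6's cell: 307.0156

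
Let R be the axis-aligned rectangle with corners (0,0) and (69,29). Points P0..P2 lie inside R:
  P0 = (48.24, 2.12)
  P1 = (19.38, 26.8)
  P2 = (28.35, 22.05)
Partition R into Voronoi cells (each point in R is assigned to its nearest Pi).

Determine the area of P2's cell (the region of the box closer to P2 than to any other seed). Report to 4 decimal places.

1. box [0,69]×[0,29]: [(0, 0) (69, 0) (69, 29) (0, 29)]
2. ⊥bis P2·P0 via (38.295,12.085): [(0, 0) (26.1857, 0) (55.244, 29) (0, 29)]  |A|=1180.7308
3. ⊥bis P2·P1 via (23.865,24.425): [(10.9309, 0) (26.1857, 0) (55.244, 29) (26.2877, 29)]  |A|=641.0615
4. canonical 4-gon: [(10.9309, 0) (26.1857, 0) (55.244, 29) (26.2877, 29)]
5. shoelace: 641.0615

Area of P2's cell: 641.0615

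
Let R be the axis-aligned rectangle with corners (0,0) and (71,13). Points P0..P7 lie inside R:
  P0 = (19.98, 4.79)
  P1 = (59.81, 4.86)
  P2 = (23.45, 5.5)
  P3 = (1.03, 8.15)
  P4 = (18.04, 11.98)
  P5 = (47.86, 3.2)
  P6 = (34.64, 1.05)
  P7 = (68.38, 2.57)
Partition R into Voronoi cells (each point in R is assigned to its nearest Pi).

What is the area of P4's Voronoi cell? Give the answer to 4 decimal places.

Area of P4's cell: 73.3616

1. box [0,71]×[0,13]: [(0, 0) (71, 0) (71, 13) (0, 13)]
2. ⊥bis P4·P0 via (19.01,8.385): [(0, 3.2557) (36.114, 13) (0, 13)]  |A|=175.9524
3. ⊥bis P4·P1 via (38.925,8.42): [(0, 3.2557) (36.114, 13) (0, 13)]  |A|=175.9524
4. ⊥bis P4·P2 via (20.745,8.74): [(0, 3.2557) (20.9452, 8.9072) (25.8476, 13) (0, 13)]  |A|=154.9428
5. ⊥bis P4·P3 via (9.535,10.065): [(10.4343, 6.0711) (20.9452, 8.9072) (25.8476, 13) (8.8742, 13)]  |A|=73.3616
6. ⊥bis P4·P5 via (32.95,7.59): [(10.4343, 6.0711) (20.9452, 8.9072) (25.8476, 13) (8.8742, 13)]  |A|=73.3616
7. ⊥bis P4·P6 via (26.34,6.515): [(10.4343, 6.0711) (20.9452, 8.9072) (25.8476, 13) (8.8742, 13)]  |A|=73.3616
8. ⊥bis P4·P7 via (43.21,7.275): [(10.4343, 6.0711) (20.9452, 8.9072) (25.8476, 13) (8.8742, 13)]  |A|=73.3616
9. canonical 4-gon: [(10.4343, 6.0711) (20.9452, 8.9072) (25.8476, 13) (8.8742, 13)]
10. shoelace: 73.3616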